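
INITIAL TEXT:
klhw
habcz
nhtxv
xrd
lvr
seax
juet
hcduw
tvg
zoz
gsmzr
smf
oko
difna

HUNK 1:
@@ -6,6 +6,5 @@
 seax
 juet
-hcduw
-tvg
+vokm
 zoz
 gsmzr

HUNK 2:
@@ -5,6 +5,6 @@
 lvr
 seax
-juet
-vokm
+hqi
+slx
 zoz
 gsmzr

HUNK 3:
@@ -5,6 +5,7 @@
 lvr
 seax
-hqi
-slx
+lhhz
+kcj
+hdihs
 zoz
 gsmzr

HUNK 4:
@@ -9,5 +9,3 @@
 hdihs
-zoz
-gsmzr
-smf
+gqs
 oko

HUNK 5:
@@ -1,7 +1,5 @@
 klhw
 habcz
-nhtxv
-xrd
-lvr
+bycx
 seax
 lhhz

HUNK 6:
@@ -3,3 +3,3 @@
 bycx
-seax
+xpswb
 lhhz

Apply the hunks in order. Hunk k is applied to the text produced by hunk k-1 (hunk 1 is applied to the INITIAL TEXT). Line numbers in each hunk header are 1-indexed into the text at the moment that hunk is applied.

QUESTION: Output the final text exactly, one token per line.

Answer: klhw
habcz
bycx
xpswb
lhhz
kcj
hdihs
gqs
oko
difna

Derivation:
Hunk 1: at line 6 remove [hcduw,tvg] add [vokm] -> 13 lines: klhw habcz nhtxv xrd lvr seax juet vokm zoz gsmzr smf oko difna
Hunk 2: at line 5 remove [juet,vokm] add [hqi,slx] -> 13 lines: klhw habcz nhtxv xrd lvr seax hqi slx zoz gsmzr smf oko difna
Hunk 3: at line 5 remove [hqi,slx] add [lhhz,kcj,hdihs] -> 14 lines: klhw habcz nhtxv xrd lvr seax lhhz kcj hdihs zoz gsmzr smf oko difna
Hunk 4: at line 9 remove [zoz,gsmzr,smf] add [gqs] -> 12 lines: klhw habcz nhtxv xrd lvr seax lhhz kcj hdihs gqs oko difna
Hunk 5: at line 1 remove [nhtxv,xrd,lvr] add [bycx] -> 10 lines: klhw habcz bycx seax lhhz kcj hdihs gqs oko difna
Hunk 6: at line 3 remove [seax] add [xpswb] -> 10 lines: klhw habcz bycx xpswb lhhz kcj hdihs gqs oko difna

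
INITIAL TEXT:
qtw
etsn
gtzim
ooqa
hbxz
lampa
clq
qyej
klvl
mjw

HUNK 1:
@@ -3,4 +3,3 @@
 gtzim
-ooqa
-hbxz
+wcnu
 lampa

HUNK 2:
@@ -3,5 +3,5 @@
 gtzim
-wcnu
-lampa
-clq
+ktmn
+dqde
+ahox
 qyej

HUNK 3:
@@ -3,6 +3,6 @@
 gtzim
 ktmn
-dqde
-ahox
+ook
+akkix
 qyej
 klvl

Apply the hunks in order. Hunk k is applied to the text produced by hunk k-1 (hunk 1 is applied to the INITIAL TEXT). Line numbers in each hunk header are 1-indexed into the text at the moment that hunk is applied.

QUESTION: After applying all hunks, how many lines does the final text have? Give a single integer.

Hunk 1: at line 3 remove [ooqa,hbxz] add [wcnu] -> 9 lines: qtw etsn gtzim wcnu lampa clq qyej klvl mjw
Hunk 2: at line 3 remove [wcnu,lampa,clq] add [ktmn,dqde,ahox] -> 9 lines: qtw etsn gtzim ktmn dqde ahox qyej klvl mjw
Hunk 3: at line 3 remove [dqde,ahox] add [ook,akkix] -> 9 lines: qtw etsn gtzim ktmn ook akkix qyej klvl mjw
Final line count: 9

Answer: 9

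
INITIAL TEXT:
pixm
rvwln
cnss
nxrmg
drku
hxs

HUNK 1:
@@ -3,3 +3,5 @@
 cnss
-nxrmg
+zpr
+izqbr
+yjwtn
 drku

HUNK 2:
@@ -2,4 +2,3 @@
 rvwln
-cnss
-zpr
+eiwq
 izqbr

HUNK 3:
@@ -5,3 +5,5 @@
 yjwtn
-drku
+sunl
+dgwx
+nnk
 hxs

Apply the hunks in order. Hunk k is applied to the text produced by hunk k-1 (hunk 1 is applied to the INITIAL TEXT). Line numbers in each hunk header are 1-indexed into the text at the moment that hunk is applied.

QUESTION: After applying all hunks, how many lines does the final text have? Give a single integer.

Hunk 1: at line 3 remove [nxrmg] add [zpr,izqbr,yjwtn] -> 8 lines: pixm rvwln cnss zpr izqbr yjwtn drku hxs
Hunk 2: at line 2 remove [cnss,zpr] add [eiwq] -> 7 lines: pixm rvwln eiwq izqbr yjwtn drku hxs
Hunk 3: at line 5 remove [drku] add [sunl,dgwx,nnk] -> 9 lines: pixm rvwln eiwq izqbr yjwtn sunl dgwx nnk hxs
Final line count: 9

Answer: 9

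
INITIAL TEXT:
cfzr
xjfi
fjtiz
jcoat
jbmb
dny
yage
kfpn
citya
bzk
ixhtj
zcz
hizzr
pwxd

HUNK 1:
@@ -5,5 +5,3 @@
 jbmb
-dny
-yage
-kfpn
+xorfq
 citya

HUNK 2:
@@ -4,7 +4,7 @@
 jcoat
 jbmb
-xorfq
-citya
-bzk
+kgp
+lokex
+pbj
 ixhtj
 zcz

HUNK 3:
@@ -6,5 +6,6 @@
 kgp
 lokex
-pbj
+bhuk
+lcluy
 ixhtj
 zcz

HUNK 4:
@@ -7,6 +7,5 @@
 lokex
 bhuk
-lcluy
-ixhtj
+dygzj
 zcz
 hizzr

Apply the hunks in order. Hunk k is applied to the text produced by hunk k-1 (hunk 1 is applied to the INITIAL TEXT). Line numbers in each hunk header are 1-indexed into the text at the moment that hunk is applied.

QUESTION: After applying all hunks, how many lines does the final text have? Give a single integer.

Answer: 12

Derivation:
Hunk 1: at line 5 remove [dny,yage,kfpn] add [xorfq] -> 12 lines: cfzr xjfi fjtiz jcoat jbmb xorfq citya bzk ixhtj zcz hizzr pwxd
Hunk 2: at line 4 remove [xorfq,citya,bzk] add [kgp,lokex,pbj] -> 12 lines: cfzr xjfi fjtiz jcoat jbmb kgp lokex pbj ixhtj zcz hizzr pwxd
Hunk 3: at line 6 remove [pbj] add [bhuk,lcluy] -> 13 lines: cfzr xjfi fjtiz jcoat jbmb kgp lokex bhuk lcluy ixhtj zcz hizzr pwxd
Hunk 4: at line 7 remove [lcluy,ixhtj] add [dygzj] -> 12 lines: cfzr xjfi fjtiz jcoat jbmb kgp lokex bhuk dygzj zcz hizzr pwxd
Final line count: 12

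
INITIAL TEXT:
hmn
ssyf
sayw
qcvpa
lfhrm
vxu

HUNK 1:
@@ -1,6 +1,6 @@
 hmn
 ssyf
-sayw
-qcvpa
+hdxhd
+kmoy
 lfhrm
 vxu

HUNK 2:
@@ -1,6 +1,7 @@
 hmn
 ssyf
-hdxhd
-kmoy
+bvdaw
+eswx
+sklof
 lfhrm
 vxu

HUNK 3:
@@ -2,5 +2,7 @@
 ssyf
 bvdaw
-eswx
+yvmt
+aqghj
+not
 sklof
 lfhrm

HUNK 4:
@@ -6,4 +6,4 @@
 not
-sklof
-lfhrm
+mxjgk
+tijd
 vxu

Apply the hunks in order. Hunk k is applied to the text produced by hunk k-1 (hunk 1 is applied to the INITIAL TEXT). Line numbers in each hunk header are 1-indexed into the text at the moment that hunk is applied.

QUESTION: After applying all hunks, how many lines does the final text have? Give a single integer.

Hunk 1: at line 1 remove [sayw,qcvpa] add [hdxhd,kmoy] -> 6 lines: hmn ssyf hdxhd kmoy lfhrm vxu
Hunk 2: at line 1 remove [hdxhd,kmoy] add [bvdaw,eswx,sklof] -> 7 lines: hmn ssyf bvdaw eswx sklof lfhrm vxu
Hunk 3: at line 2 remove [eswx] add [yvmt,aqghj,not] -> 9 lines: hmn ssyf bvdaw yvmt aqghj not sklof lfhrm vxu
Hunk 4: at line 6 remove [sklof,lfhrm] add [mxjgk,tijd] -> 9 lines: hmn ssyf bvdaw yvmt aqghj not mxjgk tijd vxu
Final line count: 9

Answer: 9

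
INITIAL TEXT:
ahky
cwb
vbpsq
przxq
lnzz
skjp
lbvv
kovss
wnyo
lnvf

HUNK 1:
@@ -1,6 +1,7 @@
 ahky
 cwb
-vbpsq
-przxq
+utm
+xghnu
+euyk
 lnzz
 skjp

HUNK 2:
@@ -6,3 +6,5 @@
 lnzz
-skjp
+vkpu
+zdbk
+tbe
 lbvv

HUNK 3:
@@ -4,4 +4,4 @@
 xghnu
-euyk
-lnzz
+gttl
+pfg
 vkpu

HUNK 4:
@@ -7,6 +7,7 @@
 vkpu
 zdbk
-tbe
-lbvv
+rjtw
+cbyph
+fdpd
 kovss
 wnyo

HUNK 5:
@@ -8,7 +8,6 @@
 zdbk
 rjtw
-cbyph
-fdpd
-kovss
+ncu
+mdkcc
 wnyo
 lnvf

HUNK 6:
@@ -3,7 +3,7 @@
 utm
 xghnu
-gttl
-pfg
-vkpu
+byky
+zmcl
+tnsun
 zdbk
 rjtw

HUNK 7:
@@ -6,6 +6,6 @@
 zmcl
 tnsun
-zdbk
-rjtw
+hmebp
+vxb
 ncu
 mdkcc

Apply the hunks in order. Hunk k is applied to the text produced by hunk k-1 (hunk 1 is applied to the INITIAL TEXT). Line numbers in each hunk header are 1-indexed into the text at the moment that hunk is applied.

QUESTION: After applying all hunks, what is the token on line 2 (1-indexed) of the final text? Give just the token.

Hunk 1: at line 1 remove [vbpsq,przxq] add [utm,xghnu,euyk] -> 11 lines: ahky cwb utm xghnu euyk lnzz skjp lbvv kovss wnyo lnvf
Hunk 2: at line 6 remove [skjp] add [vkpu,zdbk,tbe] -> 13 lines: ahky cwb utm xghnu euyk lnzz vkpu zdbk tbe lbvv kovss wnyo lnvf
Hunk 3: at line 4 remove [euyk,lnzz] add [gttl,pfg] -> 13 lines: ahky cwb utm xghnu gttl pfg vkpu zdbk tbe lbvv kovss wnyo lnvf
Hunk 4: at line 7 remove [tbe,lbvv] add [rjtw,cbyph,fdpd] -> 14 lines: ahky cwb utm xghnu gttl pfg vkpu zdbk rjtw cbyph fdpd kovss wnyo lnvf
Hunk 5: at line 8 remove [cbyph,fdpd,kovss] add [ncu,mdkcc] -> 13 lines: ahky cwb utm xghnu gttl pfg vkpu zdbk rjtw ncu mdkcc wnyo lnvf
Hunk 6: at line 3 remove [gttl,pfg,vkpu] add [byky,zmcl,tnsun] -> 13 lines: ahky cwb utm xghnu byky zmcl tnsun zdbk rjtw ncu mdkcc wnyo lnvf
Hunk 7: at line 6 remove [zdbk,rjtw] add [hmebp,vxb] -> 13 lines: ahky cwb utm xghnu byky zmcl tnsun hmebp vxb ncu mdkcc wnyo lnvf
Final line 2: cwb

Answer: cwb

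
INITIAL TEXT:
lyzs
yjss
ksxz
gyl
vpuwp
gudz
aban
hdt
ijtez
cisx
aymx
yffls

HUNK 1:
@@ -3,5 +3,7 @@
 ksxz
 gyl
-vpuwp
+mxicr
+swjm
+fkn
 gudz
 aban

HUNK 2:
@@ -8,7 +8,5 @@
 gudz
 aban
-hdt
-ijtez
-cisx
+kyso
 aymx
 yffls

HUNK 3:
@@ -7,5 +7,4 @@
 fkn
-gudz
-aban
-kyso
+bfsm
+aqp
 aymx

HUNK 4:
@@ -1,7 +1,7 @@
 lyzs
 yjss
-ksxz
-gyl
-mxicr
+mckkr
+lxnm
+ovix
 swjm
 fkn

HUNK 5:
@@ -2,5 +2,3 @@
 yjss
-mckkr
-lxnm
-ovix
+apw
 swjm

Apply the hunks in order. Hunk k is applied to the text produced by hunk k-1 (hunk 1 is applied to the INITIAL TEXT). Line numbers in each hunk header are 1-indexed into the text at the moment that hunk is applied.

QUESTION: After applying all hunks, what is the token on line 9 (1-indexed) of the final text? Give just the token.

Answer: yffls

Derivation:
Hunk 1: at line 3 remove [vpuwp] add [mxicr,swjm,fkn] -> 14 lines: lyzs yjss ksxz gyl mxicr swjm fkn gudz aban hdt ijtez cisx aymx yffls
Hunk 2: at line 8 remove [hdt,ijtez,cisx] add [kyso] -> 12 lines: lyzs yjss ksxz gyl mxicr swjm fkn gudz aban kyso aymx yffls
Hunk 3: at line 7 remove [gudz,aban,kyso] add [bfsm,aqp] -> 11 lines: lyzs yjss ksxz gyl mxicr swjm fkn bfsm aqp aymx yffls
Hunk 4: at line 1 remove [ksxz,gyl,mxicr] add [mckkr,lxnm,ovix] -> 11 lines: lyzs yjss mckkr lxnm ovix swjm fkn bfsm aqp aymx yffls
Hunk 5: at line 2 remove [mckkr,lxnm,ovix] add [apw] -> 9 lines: lyzs yjss apw swjm fkn bfsm aqp aymx yffls
Final line 9: yffls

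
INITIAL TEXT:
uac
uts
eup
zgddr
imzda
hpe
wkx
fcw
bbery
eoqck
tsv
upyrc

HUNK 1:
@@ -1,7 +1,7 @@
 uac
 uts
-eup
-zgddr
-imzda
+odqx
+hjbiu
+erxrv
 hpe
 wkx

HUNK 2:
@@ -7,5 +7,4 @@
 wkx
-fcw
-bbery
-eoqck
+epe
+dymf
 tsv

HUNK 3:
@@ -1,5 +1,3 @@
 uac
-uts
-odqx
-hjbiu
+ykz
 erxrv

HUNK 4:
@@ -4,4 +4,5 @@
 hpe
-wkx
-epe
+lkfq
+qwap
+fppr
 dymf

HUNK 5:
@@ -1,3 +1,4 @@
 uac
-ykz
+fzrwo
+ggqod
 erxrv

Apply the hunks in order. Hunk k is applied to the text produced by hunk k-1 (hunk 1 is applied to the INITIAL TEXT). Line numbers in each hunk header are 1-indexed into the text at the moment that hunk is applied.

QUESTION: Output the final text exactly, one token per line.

Answer: uac
fzrwo
ggqod
erxrv
hpe
lkfq
qwap
fppr
dymf
tsv
upyrc

Derivation:
Hunk 1: at line 1 remove [eup,zgddr,imzda] add [odqx,hjbiu,erxrv] -> 12 lines: uac uts odqx hjbiu erxrv hpe wkx fcw bbery eoqck tsv upyrc
Hunk 2: at line 7 remove [fcw,bbery,eoqck] add [epe,dymf] -> 11 lines: uac uts odqx hjbiu erxrv hpe wkx epe dymf tsv upyrc
Hunk 3: at line 1 remove [uts,odqx,hjbiu] add [ykz] -> 9 lines: uac ykz erxrv hpe wkx epe dymf tsv upyrc
Hunk 4: at line 4 remove [wkx,epe] add [lkfq,qwap,fppr] -> 10 lines: uac ykz erxrv hpe lkfq qwap fppr dymf tsv upyrc
Hunk 5: at line 1 remove [ykz] add [fzrwo,ggqod] -> 11 lines: uac fzrwo ggqod erxrv hpe lkfq qwap fppr dymf tsv upyrc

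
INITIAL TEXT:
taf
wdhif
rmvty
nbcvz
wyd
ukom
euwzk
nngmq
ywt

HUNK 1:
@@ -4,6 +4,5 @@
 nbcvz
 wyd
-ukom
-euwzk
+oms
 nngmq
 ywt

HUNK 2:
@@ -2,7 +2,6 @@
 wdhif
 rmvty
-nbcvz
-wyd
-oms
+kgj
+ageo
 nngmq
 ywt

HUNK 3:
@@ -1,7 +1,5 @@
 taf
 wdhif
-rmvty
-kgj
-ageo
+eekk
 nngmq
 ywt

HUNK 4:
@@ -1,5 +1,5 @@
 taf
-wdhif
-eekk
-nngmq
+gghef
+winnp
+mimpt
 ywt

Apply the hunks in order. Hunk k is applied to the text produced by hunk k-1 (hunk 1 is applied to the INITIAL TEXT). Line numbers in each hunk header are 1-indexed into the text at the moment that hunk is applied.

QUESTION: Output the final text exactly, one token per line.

Answer: taf
gghef
winnp
mimpt
ywt

Derivation:
Hunk 1: at line 4 remove [ukom,euwzk] add [oms] -> 8 lines: taf wdhif rmvty nbcvz wyd oms nngmq ywt
Hunk 2: at line 2 remove [nbcvz,wyd,oms] add [kgj,ageo] -> 7 lines: taf wdhif rmvty kgj ageo nngmq ywt
Hunk 3: at line 1 remove [rmvty,kgj,ageo] add [eekk] -> 5 lines: taf wdhif eekk nngmq ywt
Hunk 4: at line 1 remove [wdhif,eekk,nngmq] add [gghef,winnp,mimpt] -> 5 lines: taf gghef winnp mimpt ywt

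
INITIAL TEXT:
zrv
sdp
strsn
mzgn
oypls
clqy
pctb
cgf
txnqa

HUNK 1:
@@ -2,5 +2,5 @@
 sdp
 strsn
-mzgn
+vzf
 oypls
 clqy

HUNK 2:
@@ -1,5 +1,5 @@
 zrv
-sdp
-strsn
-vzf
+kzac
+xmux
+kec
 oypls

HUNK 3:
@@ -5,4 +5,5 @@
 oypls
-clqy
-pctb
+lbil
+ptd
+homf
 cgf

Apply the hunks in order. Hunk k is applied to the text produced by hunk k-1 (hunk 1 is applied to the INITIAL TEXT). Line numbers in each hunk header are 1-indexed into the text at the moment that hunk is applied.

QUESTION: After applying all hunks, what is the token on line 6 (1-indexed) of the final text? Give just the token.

Hunk 1: at line 2 remove [mzgn] add [vzf] -> 9 lines: zrv sdp strsn vzf oypls clqy pctb cgf txnqa
Hunk 2: at line 1 remove [sdp,strsn,vzf] add [kzac,xmux,kec] -> 9 lines: zrv kzac xmux kec oypls clqy pctb cgf txnqa
Hunk 3: at line 5 remove [clqy,pctb] add [lbil,ptd,homf] -> 10 lines: zrv kzac xmux kec oypls lbil ptd homf cgf txnqa
Final line 6: lbil

Answer: lbil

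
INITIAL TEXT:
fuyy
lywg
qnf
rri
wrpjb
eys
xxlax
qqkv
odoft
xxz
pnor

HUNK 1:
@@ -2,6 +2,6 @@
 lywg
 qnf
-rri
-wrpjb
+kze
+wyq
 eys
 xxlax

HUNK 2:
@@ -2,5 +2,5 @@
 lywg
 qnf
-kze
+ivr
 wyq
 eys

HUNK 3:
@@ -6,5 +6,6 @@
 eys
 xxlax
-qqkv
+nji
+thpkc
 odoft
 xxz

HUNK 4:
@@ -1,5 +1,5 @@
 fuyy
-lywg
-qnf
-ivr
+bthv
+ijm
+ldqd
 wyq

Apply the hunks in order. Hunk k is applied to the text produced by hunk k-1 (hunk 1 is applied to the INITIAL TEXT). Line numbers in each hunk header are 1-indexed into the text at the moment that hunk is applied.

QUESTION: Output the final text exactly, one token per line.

Hunk 1: at line 2 remove [rri,wrpjb] add [kze,wyq] -> 11 lines: fuyy lywg qnf kze wyq eys xxlax qqkv odoft xxz pnor
Hunk 2: at line 2 remove [kze] add [ivr] -> 11 lines: fuyy lywg qnf ivr wyq eys xxlax qqkv odoft xxz pnor
Hunk 3: at line 6 remove [qqkv] add [nji,thpkc] -> 12 lines: fuyy lywg qnf ivr wyq eys xxlax nji thpkc odoft xxz pnor
Hunk 4: at line 1 remove [lywg,qnf,ivr] add [bthv,ijm,ldqd] -> 12 lines: fuyy bthv ijm ldqd wyq eys xxlax nji thpkc odoft xxz pnor

Answer: fuyy
bthv
ijm
ldqd
wyq
eys
xxlax
nji
thpkc
odoft
xxz
pnor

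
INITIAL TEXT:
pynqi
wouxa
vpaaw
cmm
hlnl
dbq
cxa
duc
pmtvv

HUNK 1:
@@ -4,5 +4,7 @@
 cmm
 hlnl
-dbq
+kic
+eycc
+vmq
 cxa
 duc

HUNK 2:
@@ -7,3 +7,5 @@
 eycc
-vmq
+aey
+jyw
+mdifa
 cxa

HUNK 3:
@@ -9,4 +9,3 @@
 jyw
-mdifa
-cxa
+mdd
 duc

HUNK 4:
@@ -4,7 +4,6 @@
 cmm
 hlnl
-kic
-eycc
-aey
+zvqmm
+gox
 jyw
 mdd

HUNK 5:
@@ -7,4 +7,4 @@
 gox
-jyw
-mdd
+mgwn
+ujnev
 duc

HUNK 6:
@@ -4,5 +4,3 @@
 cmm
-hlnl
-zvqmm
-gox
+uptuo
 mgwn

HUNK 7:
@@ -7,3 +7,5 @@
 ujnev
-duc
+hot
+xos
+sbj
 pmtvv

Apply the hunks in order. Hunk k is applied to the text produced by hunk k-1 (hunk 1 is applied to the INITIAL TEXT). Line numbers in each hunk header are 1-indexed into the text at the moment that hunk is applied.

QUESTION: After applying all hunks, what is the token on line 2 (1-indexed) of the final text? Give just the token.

Hunk 1: at line 4 remove [dbq] add [kic,eycc,vmq] -> 11 lines: pynqi wouxa vpaaw cmm hlnl kic eycc vmq cxa duc pmtvv
Hunk 2: at line 7 remove [vmq] add [aey,jyw,mdifa] -> 13 lines: pynqi wouxa vpaaw cmm hlnl kic eycc aey jyw mdifa cxa duc pmtvv
Hunk 3: at line 9 remove [mdifa,cxa] add [mdd] -> 12 lines: pynqi wouxa vpaaw cmm hlnl kic eycc aey jyw mdd duc pmtvv
Hunk 4: at line 4 remove [kic,eycc,aey] add [zvqmm,gox] -> 11 lines: pynqi wouxa vpaaw cmm hlnl zvqmm gox jyw mdd duc pmtvv
Hunk 5: at line 7 remove [jyw,mdd] add [mgwn,ujnev] -> 11 lines: pynqi wouxa vpaaw cmm hlnl zvqmm gox mgwn ujnev duc pmtvv
Hunk 6: at line 4 remove [hlnl,zvqmm,gox] add [uptuo] -> 9 lines: pynqi wouxa vpaaw cmm uptuo mgwn ujnev duc pmtvv
Hunk 7: at line 7 remove [duc] add [hot,xos,sbj] -> 11 lines: pynqi wouxa vpaaw cmm uptuo mgwn ujnev hot xos sbj pmtvv
Final line 2: wouxa

Answer: wouxa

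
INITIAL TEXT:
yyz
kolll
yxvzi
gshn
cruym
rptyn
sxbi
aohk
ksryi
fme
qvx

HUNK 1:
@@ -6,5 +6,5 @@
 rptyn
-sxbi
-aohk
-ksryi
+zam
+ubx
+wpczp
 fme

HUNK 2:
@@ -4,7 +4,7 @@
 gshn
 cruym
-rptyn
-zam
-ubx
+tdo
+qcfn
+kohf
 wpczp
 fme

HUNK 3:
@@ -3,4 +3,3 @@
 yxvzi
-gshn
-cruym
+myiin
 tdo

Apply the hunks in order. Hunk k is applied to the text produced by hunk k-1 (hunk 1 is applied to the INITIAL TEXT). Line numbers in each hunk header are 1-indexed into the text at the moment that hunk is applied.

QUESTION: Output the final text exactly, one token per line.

Hunk 1: at line 6 remove [sxbi,aohk,ksryi] add [zam,ubx,wpczp] -> 11 lines: yyz kolll yxvzi gshn cruym rptyn zam ubx wpczp fme qvx
Hunk 2: at line 4 remove [rptyn,zam,ubx] add [tdo,qcfn,kohf] -> 11 lines: yyz kolll yxvzi gshn cruym tdo qcfn kohf wpczp fme qvx
Hunk 3: at line 3 remove [gshn,cruym] add [myiin] -> 10 lines: yyz kolll yxvzi myiin tdo qcfn kohf wpczp fme qvx

Answer: yyz
kolll
yxvzi
myiin
tdo
qcfn
kohf
wpczp
fme
qvx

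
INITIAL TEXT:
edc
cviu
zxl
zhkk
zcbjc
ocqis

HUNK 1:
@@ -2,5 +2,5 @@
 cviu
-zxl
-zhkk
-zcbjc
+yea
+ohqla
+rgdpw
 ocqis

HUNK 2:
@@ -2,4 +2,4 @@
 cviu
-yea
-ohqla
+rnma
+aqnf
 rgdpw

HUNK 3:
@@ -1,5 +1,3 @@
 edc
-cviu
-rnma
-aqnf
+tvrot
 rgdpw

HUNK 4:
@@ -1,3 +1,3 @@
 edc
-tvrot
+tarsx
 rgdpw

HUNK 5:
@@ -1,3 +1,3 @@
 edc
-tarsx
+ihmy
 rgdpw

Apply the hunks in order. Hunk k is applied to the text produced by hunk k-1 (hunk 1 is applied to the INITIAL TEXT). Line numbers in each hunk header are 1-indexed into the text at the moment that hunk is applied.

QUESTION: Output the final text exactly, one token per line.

Hunk 1: at line 2 remove [zxl,zhkk,zcbjc] add [yea,ohqla,rgdpw] -> 6 lines: edc cviu yea ohqla rgdpw ocqis
Hunk 2: at line 2 remove [yea,ohqla] add [rnma,aqnf] -> 6 lines: edc cviu rnma aqnf rgdpw ocqis
Hunk 3: at line 1 remove [cviu,rnma,aqnf] add [tvrot] -> 4 lines: edc tvrot rgdpw ocqis
Hunk 4: at line 1 remove [tvrot] add [tarsx] -> 4 lines: edc tarsx rgdpw ocqis
Hunk 5: at line 1 remove [tarsx] add [ihmy] -> 4 lines: edc ihmy rgdpw ocqis

Answer: edc
ihmy
rgdpw
ocqis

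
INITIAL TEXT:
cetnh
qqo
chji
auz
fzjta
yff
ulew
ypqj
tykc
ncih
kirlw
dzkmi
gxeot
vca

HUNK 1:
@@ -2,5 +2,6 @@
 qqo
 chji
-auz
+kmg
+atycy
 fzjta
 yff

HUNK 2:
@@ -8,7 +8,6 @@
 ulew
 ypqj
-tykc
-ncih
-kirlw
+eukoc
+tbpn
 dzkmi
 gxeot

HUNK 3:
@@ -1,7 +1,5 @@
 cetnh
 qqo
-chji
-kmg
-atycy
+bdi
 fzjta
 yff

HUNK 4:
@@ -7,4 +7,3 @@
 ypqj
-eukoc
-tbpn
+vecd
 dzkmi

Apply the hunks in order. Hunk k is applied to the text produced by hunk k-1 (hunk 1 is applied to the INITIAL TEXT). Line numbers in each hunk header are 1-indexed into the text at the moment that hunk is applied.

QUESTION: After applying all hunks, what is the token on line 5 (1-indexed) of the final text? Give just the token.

Answer: yff

Derivation:
Hunk 1: at line 2 remove [auz] add [kmg,atycy] -> 15 lines: cetnh qqo chji kmg atycy fzjta yff ulew ypqj tykc ncih kirlw dzkmi gxeot vca
Hunk 2: at line 8 remove [tykc,ncih,kirlw] add [eukoc,tbpn] -> 14 lines: cetnh qqo chji kmg atycy fzjta yff ulew ypqj eukoc tbpn dzkmi gxeot vca
Hunk 3: at line 1 remove [chji,kmg,atycy] add [bdi] -> 12 lines: cetnh qqo bdi fzjta yff ulew ypqj eukoc tbpn dzkmi gxeot vca
Hunk 4: at line 7 remove [eukoc,tbpn] add [vecd] -> 11 lines: cetnh qqo bdi fzjta yff ulew ypqj vecd dzkmi gxeot vca
Final line 5: yff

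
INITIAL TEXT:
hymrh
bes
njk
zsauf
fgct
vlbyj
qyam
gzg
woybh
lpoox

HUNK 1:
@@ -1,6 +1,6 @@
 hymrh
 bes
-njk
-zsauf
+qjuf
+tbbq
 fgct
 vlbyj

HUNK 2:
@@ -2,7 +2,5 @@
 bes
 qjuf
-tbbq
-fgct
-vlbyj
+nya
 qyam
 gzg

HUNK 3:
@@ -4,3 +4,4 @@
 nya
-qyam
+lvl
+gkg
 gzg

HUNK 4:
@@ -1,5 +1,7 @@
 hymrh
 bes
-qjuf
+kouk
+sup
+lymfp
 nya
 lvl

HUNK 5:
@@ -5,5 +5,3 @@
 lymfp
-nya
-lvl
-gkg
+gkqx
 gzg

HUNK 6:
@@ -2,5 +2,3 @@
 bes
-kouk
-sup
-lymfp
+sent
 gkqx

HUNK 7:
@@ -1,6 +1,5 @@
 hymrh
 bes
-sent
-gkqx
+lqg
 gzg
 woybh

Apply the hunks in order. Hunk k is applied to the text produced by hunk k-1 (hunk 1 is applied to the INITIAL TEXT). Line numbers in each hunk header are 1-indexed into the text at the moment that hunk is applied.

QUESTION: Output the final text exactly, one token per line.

Answer: hymrh
bes
lqg
gzg
woybh
lpoox

Derivation:
Hunk 1: at line 1 remove [njk,zsauf] add [qjuf,tbbq] -> 10 lines: hymrh bes qjuf tbbq fgct vlbyj qyam gzg woybh lpoox
Hunk 2: at line 2 remove [tbbq,fgct,vlbyj] add [nya] -> 8 lines: hymrh bes qjuf nya qyam gzg woybh lpoox
Hunk 3: at line 4 remove [qyam] add [lvl,gkg] -> 9 lines: hymrh bes qjuf nya lvl gkg gzg woybh lpoox
Hunk 4: at line 1 remove [qjuf] add [kouk,sup,lymfp] -> 11 lines: hymrh bes kouk sup lymfp nya lvl gkg gzg woybh lpoox
Hunk 5: at line 5 remove [nya,lvl,gkg] add [gkqx] -> 9 lines: hymrh bes kouk sup lymfp gkqx gzg woybh lpoox
Hunk 6: at line 2 remove [kouk,sup,lymfp] add [sent] -> 7 lines: hymrh bes sent gkqx gzg woybh lpoox
Hunk 7: at line 1 remove [sent,gkqx] add [lqg] -> 6 lines: hymrh bes lqg gzg woybh lpoox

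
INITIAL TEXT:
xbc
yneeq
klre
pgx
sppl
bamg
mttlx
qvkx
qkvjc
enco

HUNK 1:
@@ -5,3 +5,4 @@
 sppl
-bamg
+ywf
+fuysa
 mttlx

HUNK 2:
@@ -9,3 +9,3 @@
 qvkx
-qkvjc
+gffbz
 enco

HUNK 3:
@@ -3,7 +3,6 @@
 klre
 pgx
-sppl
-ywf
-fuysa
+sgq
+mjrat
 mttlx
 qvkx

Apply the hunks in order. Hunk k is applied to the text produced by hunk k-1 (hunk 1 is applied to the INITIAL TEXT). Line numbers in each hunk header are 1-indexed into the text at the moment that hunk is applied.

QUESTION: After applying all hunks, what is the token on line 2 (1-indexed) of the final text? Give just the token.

Answer: yneeq

Derivation:
Hunk 1: at line 5 remove [bamg] add [ywf,fuysa] -> 11 lines: xbc yneeq klre pgx sppl ywf fuysa mttlx qvkx qkvjc enco
Hunk 2: at line 9 remove [qkvjc] add [gffbz] -> 11 lines: xbc yneeq klre pgx sppl ywf fuysa mttlx qvkx gffbz enco
Hunk 3: at line 3 remove [sppl,ywf,fuysa] add [sgq,mjrat] -> 10 lines: xbc yneeq klre pgx sgq mjrat mttlx qvkx gffbz enco
Final line 2: yneeq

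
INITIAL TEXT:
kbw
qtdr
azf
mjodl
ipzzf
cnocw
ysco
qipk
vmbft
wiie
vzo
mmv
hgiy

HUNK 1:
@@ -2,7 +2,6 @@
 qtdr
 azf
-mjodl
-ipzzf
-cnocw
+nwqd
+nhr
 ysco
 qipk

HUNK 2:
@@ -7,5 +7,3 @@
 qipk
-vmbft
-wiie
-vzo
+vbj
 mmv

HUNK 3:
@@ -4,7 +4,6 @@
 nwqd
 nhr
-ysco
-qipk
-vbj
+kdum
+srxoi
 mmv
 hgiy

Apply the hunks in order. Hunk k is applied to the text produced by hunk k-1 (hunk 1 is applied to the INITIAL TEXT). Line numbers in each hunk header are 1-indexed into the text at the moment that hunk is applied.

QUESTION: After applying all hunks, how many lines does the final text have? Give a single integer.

Answer: 9

Derivation:
Hunk 1: at line 2 remove [mjodl,ipzzf,cnocw] add [nwqd,nhr] -> 12 lines: kbw qtdr azf nwqd nhr ysco qipk vmbft wiie vzo mmv hgiy
Hunk 2: at line 7 remove [vmbft,wiie,vzo] add [vbj] -> 10 lines: kbw qtdr azf nwqd nhr ysco qipk vbj mmv hgiy
Hunk 3: at line 4 remove [ysco,qipk,vbj] add [kdum,srxoi] -> 9 lines: kbw qtdr azf nwqd nhr kdum srxoi mmv hgiy
Final line count: 9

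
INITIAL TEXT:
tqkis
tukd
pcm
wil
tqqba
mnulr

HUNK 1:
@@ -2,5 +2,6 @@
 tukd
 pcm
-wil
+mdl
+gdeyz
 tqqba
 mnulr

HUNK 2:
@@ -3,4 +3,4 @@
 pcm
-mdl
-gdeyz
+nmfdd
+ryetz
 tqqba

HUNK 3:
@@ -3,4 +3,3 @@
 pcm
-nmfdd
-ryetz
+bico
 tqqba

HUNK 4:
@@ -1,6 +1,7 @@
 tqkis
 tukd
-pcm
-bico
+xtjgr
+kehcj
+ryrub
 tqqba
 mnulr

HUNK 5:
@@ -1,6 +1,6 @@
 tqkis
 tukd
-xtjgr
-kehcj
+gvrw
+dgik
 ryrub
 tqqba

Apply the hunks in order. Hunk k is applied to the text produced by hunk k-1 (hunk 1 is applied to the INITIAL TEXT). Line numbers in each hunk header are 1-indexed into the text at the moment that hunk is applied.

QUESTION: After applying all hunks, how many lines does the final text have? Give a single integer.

Answer: 7

Derivation:
Hunk 1: at line 2 remove [wil] add [mdl,gdeyz] -> 7 lines: tqkis tukd pcm mdl gdeyz tqqba mnulr
Hunk 2: at line 3 remove [mdl,gdeyz] add [nmfdd,ryetz] -> 7 lines: tqkis tukd pcm nmfdd ryetz tqqba mnulr
Hunk 3: at line 3 remove [nmfdd,ryetz] add [bico] -> 6 lines: tqkis tukd pcm bico tqqba mnulr
Hunk 4: at line 1 remove [pcm,bico] add [xtjgr,kehcj,ryrub] -> 7 lines: tqkis tukd xtjgr kehcj ryrub tqqba mnulr
Hunk 5: at line 1 remove [xtjgr,kehcj] add [gvrw,dgik] -> 7 lines: tqkis tukd gvrw dgik ryrub tqqba mnulr
Final line count: 7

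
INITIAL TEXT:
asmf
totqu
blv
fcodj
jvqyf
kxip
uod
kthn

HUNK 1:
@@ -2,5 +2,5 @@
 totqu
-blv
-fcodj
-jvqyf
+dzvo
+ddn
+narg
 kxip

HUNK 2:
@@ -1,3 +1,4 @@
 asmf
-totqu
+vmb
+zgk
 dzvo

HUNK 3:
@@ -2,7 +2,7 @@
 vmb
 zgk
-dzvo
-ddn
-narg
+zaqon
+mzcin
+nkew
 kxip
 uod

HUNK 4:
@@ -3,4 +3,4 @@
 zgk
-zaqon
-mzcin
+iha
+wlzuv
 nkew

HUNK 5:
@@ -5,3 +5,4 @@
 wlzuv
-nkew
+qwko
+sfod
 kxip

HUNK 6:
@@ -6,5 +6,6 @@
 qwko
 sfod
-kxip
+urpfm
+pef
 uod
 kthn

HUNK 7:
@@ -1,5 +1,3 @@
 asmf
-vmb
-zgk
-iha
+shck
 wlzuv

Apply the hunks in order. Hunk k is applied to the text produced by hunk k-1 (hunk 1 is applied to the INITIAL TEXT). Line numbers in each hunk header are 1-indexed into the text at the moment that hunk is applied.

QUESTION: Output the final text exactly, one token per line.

Answer: asmf
shck
wlzuv
qwko
sfod
urpfm
pef
uod
kthn

Derivation:
Hunk 1: at line 2 remove [blv,fcodj,jvqyf] add [dzvo,ddn,narg] -> 8 lines: asmf totqu dzvo ddn narg kxip uod kthn
Hunk 2: at line 1 remove [totqu] add [vmb,zgk] -> 9 lines: asmf vmb zgk dzvo ddn narg kxip uod kthn
Hunk 3: at line 2 remove [dzvo,ddn,narg] add [zaqon,mzcin,nkew] -> 9 lines: asmf vmb zgk zaqon mzcin nkew kxip uod kthn
Hunk 4: at line 3 remove [zaqon,mzcin] add [iha,wlzuv] -> 9 lines: asmf vmb zgk iha wlzuv nkew kxip uod kthn
Hunk 5: at line 5 remove [nkew] add [qwko,sfod] -> 10 lines: asmf vmb zgk iha wlzuv qwko sfod kxip uod kthn
Hunk 6: at line 6 remove [kxip] add [urpfm,pef] -> 11 lines: asmf vmb zgk iha wlzuv qwko sfod urpfm pef uod kthn
Hunk 7: at line 1 remove [vmb,zgk,iha] add [shck] -> 9 lines: asmf shck wlzuv qwko sfod urpfm pef uod kthn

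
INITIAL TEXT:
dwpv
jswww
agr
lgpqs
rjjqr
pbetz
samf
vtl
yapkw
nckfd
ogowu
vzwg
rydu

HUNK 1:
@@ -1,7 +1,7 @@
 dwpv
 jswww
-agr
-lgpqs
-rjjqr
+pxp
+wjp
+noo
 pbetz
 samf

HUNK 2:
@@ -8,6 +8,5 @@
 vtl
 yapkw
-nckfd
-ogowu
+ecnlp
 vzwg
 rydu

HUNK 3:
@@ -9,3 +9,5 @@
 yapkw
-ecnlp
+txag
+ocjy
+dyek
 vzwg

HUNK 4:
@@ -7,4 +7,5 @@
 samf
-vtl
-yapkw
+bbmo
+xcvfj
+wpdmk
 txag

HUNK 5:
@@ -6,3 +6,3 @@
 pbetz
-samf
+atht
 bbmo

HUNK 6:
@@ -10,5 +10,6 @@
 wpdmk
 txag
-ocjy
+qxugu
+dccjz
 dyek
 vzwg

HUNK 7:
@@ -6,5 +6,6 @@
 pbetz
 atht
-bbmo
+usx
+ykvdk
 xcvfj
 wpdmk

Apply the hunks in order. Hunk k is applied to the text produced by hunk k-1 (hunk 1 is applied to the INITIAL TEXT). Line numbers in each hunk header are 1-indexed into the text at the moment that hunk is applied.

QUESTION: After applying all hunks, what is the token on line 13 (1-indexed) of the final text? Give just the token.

Hunk 1: at line 1 remove [agr,lgpqs,rjjqr] add [pxp,wjp,noo] -> 13 lines: dwpv jswww pxp wjp noo pbetz samf vtl yapkw nckfd ogowu vzwg rydu
Hunk 2: at line 8 remove [nckfd,ogowu] add [ecnlp] -> 12 lines: dwpv jswww pxp wjp noo pbetz samf vtl yapkw ecnlp vzwg rydu
Hunk 3: at line 9 remove [ecnlp] add [txag,ocjy,dyek] -> 14 lines: dwpv jswww pxp wjp noo pbetz samf vtl yapkw txag ocjy dyek vzwg rydu
Hunk 4: at line 7 remove [vtl,yapkw] add [bbmo,xcvfj,wpdmk] -> 15 lines: dwpv jswww pxp wjp noo pbetz samf bbmo xcvfj wpdmk txag ocjy dyek vzwg rydu
Hunk 5: at line 6 remove [samf] add [atht] -> 15 lines: dwpv jswww pxp wjp noo pbetz atht bbmo xcvfj wpdmk txag ocjy dyek vzwg rydu
Hunk 6: at line 10 remove [ocjy] add [qxugu,dccjz] -> 16 lines: dwpv jswww pxp wjp noo pbetz atht bbmo xcvfj wpdmk txag qxugu dccjz dyek vzwg rydu
Hunk 7: at line 6 remove [bbmo] add [usx,ykvdk] -> 17 lines: dwpv jswww pxp wjp noo pbetz atht usx ykvdk xcvfj wpdmk txag qxugu dccjz dyek vzwg rydu
Final line 13: qxugu

Answer: qxugu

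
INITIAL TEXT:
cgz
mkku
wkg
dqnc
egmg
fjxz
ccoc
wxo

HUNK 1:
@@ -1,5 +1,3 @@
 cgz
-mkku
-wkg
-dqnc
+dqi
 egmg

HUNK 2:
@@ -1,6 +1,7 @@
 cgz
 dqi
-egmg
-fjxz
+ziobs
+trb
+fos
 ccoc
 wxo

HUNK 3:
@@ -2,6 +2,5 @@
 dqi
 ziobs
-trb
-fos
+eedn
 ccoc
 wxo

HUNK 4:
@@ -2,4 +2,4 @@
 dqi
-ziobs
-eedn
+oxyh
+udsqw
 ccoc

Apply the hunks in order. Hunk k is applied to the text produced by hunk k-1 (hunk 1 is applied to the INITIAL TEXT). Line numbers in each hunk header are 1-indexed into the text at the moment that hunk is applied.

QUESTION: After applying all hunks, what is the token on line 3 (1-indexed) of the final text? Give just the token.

Answer: oxyh

Derivation:
Hunk 1: at line 1 remove [mkku,wkg,dqnc] add [dqi] -> 6 lines: cgz dqi egmg fjxz ccoc wxo
Hunk 2: at line 1 remove [egmg,fjxz] add [ziobs,trb,fos] -> 7 lines: cgz dqi ziobs trb fos ccoc wxo
Hunk 3: at line 2 remove [trb,fos] add [eedn] -> 6 lines: cgz dqi ziobs eedn ccoc wxo
Hunk 4: at line 2 remove [ziobs,eedn] add [oxyh,udsqw] -> 6 lines: cgz dqi oxyh udsqw ccoc wxo
Final line 3: oxyh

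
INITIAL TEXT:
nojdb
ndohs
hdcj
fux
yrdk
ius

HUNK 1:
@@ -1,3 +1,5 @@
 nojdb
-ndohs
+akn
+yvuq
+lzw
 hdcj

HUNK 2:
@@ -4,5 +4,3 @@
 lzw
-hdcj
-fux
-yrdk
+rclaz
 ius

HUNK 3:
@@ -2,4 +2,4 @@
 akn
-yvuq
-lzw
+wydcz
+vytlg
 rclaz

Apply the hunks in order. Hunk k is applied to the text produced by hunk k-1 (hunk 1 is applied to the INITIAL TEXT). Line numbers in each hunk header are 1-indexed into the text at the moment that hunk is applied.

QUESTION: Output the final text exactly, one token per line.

Hunk 1: at line 1 remove [ndohs] add [akn,yvuq,lzw] -> 8 lines: nojdb akn yvuq lzw hdcj fux yrdk ius
Hunk 2: at line 4 remove [hdcj,fux,yrdk] add [rclaz] -> 6 lines: nojdb akn yvuq lzw rclaz ius
Hunk 3: at line 2 remove [yvuq,lzw] add [wydcz,vytlg] -> 6 lines: nojdb akn wydcz vytlg rclaz ius

Answer: nojdb
akn
wydcz
vytlg
rclaz
ius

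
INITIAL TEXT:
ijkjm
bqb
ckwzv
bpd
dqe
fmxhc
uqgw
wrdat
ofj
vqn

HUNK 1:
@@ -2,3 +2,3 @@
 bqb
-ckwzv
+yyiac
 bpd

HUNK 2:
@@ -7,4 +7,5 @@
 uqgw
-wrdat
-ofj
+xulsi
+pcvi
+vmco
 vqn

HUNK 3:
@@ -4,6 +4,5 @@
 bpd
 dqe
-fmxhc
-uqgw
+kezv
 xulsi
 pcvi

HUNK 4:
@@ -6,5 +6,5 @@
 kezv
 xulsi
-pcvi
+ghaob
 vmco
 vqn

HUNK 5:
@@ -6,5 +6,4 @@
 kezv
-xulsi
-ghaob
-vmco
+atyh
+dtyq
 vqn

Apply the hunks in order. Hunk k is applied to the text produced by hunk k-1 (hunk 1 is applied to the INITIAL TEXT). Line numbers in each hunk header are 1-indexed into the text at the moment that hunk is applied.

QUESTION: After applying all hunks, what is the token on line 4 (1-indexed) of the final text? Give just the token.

Answer: bpd

Derivation:
Hunk 1: at line 2 remove [ckwzv] add [yyiac] -> 10 lines: ijkjm bqb yyiac bpd dqe fmxhc uqgw wrdat ofj vqn
Hunk 2: at line 7 remove [wrdat,ofj] add [xulsi,pcvi,vmco] -> 11 lines: ijkjm bqb yyiac bpd dqe fmxhc uqgw xulsi pcvi vmco vqn
Hunk 3: at line 4 remove [fmxhc,uqgw] add [kezv] -> 10 lines: ijkjm bqb yyiac bpd dqe kezv xulsi pcvi vmco vqn
Hunk 4: at line 6 remove [pcvi] add [ghaob] -> 10 lines: ijkjm bqb yyiac bpd dqe kezv xulsi ghaob vmco vqn
Hunk 5: at line 6 remove [xulsi,ghaob,vmco] add [atyh,dtyq] -> 9 lines: ijkjm bqb yyiac bpd dqe kezv atyh dtyq vqn
Final line 4: bpd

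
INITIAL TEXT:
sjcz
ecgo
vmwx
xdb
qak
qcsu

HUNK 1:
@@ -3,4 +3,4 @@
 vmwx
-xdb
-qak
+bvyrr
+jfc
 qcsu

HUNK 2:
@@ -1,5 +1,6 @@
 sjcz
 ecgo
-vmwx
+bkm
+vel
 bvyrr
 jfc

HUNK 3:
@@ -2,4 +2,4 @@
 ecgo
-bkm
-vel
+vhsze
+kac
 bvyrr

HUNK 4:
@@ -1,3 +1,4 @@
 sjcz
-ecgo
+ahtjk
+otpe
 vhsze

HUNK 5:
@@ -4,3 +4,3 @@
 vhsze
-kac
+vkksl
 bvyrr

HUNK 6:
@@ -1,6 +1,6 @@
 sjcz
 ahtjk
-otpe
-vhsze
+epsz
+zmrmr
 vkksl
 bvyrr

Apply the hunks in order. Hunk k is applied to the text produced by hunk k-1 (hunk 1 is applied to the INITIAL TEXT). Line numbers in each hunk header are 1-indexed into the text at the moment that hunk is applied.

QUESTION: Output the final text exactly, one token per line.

Hunk 1: at line 3 remove [xdb,qak] add [bvyrr,jfc] -> 6 lines: sjcz ecgo vmwx bvyrr jfc qcsu
Hunk 2: at line 1 remove [vmwx] add [bkm,vel] -> 7 lines: sjcz ecgo bkm vel bvyrr jfc qcsu
Hunk 3: at line 2 remove [bkm,vel] add [vhsze,kac] -> 7 lines: sjcz ecgo vhsze kac bvyrr jfc qcsu
Hunk 4: at line 1 remove [ecgo] add [ahtjk,otpe] -> 8 lines: sjcz ahtjk otpe vhsze kac bvyrr jfc qcsu
Hunk 5: at line 4 remove [kac] add [vkksl] -> 8 lines: sjcz ahtjk otpe vhsze vkksl bvyrr jfc qcsu
Hunk 6: at line 1 remove [otpe,vhsze] add [epsz,zmrmr] -> 8 lines: sjcz ahtjk epsz zmrmr vkksl bvyrr jfc qcsu

Answer: sjcz
ahtjk
epsz
zmrmr
vkksl
bvyrr
jfc
qcsu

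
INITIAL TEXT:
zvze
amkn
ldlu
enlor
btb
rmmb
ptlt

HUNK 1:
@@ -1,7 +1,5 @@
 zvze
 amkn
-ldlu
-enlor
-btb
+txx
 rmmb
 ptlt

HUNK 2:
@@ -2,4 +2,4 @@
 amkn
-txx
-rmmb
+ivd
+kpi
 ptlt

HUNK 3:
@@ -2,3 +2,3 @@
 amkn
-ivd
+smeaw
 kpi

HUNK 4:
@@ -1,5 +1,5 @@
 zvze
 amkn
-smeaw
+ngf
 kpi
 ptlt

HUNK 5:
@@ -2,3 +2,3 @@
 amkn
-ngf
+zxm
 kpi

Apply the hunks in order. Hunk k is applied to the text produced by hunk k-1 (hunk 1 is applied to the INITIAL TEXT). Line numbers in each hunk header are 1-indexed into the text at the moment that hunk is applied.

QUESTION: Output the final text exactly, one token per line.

Hunk 1: at line 1 remove [ldlu,enlor,btb] add [txx] -> 5 lines: zvze amkn txx rmmb ptlt
Hunk 2: at line 2 remove [txx,rmmb] add [ivd,kpi] -> 5 lines: zvze amkn ivd kpi ptlt
Hunk 3: at line 2 remove [ivd] add [smeaw] -> 5 lines: zvze amkn smeaw kpi ptlt
Hunk 4: at line 1 remove [smeaw] add [ngf] -> 5 lines: zvze amkn ngf kpi ptlt
Hunk 5: at line 2 remove [ngf] add [zxm] -> 5 lines: zvze amkn zxm kpi ptlt

Answer: zvze
amkn
zxm
kpi
ptlt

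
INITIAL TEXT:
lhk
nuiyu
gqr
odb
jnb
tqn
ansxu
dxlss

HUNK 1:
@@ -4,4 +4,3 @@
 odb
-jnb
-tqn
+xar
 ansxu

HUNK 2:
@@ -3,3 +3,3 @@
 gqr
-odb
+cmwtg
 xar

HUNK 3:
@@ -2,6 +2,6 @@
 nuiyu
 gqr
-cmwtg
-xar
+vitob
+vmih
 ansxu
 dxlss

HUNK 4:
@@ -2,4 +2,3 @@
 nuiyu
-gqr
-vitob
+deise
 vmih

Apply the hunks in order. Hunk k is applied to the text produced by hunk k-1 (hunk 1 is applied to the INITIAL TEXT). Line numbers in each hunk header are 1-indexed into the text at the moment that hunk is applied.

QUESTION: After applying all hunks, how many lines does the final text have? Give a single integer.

Hunk 1: at line 4 remove [jnb,tqn] add [xar] -> 7 lines: lhk nuiyu gqr odb xar ansxu dxlss
Hunk 2: at line 3 remove [odb] add [cmwtg] -> 7 lines: lhk nuiyu gqr cmwtg xar ansxu dxlss
Hunk 3: at line 2 remove [cmwtg,xar] add [vitob,vmih] -> 7 lines: lhk nuiyu gqr vitob vmih ansxu dxlss
Hunk 4: at line 2 remove [gqr,vitob] add [deise] -> 6 lines: lhk nuiyu deise vmih ansxu dxlss
Final line count: 6

Answer: 6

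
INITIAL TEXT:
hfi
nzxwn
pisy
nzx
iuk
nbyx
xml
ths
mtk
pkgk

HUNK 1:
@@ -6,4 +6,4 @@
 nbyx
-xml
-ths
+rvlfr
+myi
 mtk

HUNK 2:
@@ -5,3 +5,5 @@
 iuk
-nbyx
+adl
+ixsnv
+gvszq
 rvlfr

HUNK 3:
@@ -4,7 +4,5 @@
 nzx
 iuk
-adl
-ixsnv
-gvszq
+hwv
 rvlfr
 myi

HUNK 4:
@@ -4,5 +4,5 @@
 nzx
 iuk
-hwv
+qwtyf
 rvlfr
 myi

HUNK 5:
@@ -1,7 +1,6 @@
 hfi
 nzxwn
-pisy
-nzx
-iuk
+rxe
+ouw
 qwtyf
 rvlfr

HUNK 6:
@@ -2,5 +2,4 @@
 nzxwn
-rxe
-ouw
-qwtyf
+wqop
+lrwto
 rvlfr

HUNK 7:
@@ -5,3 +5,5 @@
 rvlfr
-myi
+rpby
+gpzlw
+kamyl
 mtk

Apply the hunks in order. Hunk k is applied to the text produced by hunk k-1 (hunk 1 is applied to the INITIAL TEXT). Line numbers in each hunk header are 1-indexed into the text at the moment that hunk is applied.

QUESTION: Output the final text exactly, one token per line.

Hunk 1: at line 6 remove [xml,ths] add [rvlfr,myi] -> 10 lines: hfi nzxwn pisy nzx iuk nbyx rvlfr myi mtk pkgk
Hunk 2: at line 5 remove [nbyx] add [adl,ixsnv,gvszq] -> 12 lines: hfi nzxwn pisy nzx iuk adl ixsnv gvszq rvlfr myi mtk pkgk
Hunk 3: at line 4 remove [adl,ixsnv,gvszq] add [hwv] -> 10 lines: hfi nzxwn pisy nzx iuk hwv rvlfr myi mtk pkgk
Hunk 4: at line 4 remove [hwv] add [qwtyf] -> 10 lines: hfi nzxwn pisy nzx iuk qwtyf rvlfr myi mtk pkgk
Hunk 5: at line 1 remove [pisy,nzx,iuk] add [rxe,ouw] -> 9 lines: hfi nzxwn rxe ouw qwtyf rvlfr myi mtk pkgk
Hunk 6: at line 2 remove [rxe,ouw,qwtyf] add [wqop,lrwto] -> 8 lines: hfi nzxwn wqop lrwto rvlfr myi mtk pkgk
Hunk 7: at line 5 remove [myi] add [rpby,gpzlw,kamyl] -> 10 lines: hfi nzxwn wqop lrwto rvlfr rpby gpzlw kamyl mtk pkgk

Answer: hfi
nzxwn
wqop
lrwto
rvlfr
rpby
gpzlw
kamyl
mtk
pkgk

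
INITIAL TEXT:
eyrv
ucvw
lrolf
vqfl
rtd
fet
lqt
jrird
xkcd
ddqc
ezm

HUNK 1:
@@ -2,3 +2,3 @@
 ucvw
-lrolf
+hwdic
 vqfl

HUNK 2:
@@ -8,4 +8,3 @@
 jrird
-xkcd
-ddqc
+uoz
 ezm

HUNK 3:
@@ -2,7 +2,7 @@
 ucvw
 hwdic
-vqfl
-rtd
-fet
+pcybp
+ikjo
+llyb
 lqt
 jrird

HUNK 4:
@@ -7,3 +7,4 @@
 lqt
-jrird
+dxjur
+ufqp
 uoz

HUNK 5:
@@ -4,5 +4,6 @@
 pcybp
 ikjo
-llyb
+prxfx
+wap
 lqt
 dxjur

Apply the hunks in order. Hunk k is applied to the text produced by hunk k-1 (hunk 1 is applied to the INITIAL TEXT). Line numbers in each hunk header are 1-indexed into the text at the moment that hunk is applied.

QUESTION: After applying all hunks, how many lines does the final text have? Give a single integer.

Answer: 12

Derivation:
Hunk 1: at line 2 remove [lrolf] add [hwdic] -> 11 lines: eyrv ucvw hwdic vqfl rtd fet lqt jrird xkcd ddqc ezm
Hunk 2: at line 8 remove [xkcd,ddqc] add [uoz] -> 10 lines: eyrv ucvw hwdic vqfl rtd fet lqt jrird uoz ezm
Hunk 3: at line 2 remove [vqfl,rtd,fet] add [pcybp,ikjo,llyb] -> 10 lines: eyrv ucvw hwdic pcybp ikjo llyb lqt jrird uoz ezm
Hunk 4: at line 7 remove [jrird] add [dxjur,ufqp] -> 11 lines: eyrv ucvw hwdic pcybp ikjo llyb lqt dxjur ufqp uoz ezm
Hunk 5: at line 4 remove [llyb] add [prxfx,wap] -> 12 lines: eyrv ucvw hwdic pcybp ikjo prxfx wap lqt dxjur ufqp uoz ezm
Final line count: 12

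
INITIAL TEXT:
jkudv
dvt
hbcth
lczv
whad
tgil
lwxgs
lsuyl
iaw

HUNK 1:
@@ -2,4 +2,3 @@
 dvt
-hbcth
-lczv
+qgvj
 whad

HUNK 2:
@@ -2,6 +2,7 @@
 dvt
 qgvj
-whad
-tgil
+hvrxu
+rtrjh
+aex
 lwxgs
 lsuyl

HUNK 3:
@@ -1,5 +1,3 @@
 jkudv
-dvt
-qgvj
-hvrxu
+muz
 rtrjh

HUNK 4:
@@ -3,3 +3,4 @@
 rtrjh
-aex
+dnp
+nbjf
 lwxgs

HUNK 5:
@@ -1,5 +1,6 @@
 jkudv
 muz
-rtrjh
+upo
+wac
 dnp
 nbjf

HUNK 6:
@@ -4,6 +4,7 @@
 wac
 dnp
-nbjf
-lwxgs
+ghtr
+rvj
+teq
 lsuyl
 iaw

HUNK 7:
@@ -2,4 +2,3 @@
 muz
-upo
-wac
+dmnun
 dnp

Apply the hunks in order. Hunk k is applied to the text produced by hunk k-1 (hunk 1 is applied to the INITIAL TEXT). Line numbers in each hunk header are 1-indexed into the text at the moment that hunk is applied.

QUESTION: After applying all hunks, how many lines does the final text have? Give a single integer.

Answer: 9

Derivation:
Hunk 1: at line 2 remove [hbcth,lczv] add [qgvj] -> 8 lines: jkudv dvt qgvj whad tgil lwxgs lsuyl iaw
Hunk 2: at line 2 remove [whad,tgil] add [hvrxu,rtrjh,aex] -> 9 lines: jkudv dvt qgvj hvrxu rtrjh aex lwxgs lsuyl iaw
Hunk 3: at line 1 remove [dvt,qgvj,hvrxu] add [muz] -> 7 lines: jkudv muz rtrjh aex lwxgs lsuyl iaw
Hunk 4: at line 3 remove [aex] add [dnp,nbjf] -> 8 lines: jkudv muz rtrjh dnp nbjf lwxgs lsuyl iaw
Hunk 5: at line 1 remove [rtrjh] add [upo,wac] -> 9 lines: jkudv muz upo wac dnp nbjf lwxgs lsuyl iaw
Hunk 6: at line 4 remove [nbjf,lwxgs] add [ghtr,rvj,teq] -> 10 lines: jkudv muz upo wac dnp ghtr rvj teq lsuyl iaw
Hunk 7: at line 2 remove [upo,wac] add [dmnun] -> 9 lines: jkudv muz dmnun dnp ghtr rvj teq lsuyl iaw
Final line count: 9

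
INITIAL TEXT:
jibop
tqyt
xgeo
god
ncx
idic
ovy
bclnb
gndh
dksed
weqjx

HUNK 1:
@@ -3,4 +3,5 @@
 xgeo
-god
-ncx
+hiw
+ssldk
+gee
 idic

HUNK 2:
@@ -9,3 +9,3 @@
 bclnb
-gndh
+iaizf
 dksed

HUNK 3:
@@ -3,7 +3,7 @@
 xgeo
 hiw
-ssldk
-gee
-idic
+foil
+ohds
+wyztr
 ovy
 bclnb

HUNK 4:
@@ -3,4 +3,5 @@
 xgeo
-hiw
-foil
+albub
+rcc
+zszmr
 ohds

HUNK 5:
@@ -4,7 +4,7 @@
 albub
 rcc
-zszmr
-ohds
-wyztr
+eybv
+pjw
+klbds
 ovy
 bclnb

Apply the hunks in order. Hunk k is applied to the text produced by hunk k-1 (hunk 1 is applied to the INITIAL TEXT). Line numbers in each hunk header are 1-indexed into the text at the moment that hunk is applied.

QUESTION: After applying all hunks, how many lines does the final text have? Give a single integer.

Hunk 1: at line 3 remove [god,ncx] add [hiw,ssldk,gee] -> 12 lines: jibop tqyt xgeo hiw ssldk gee idic ovy bclnb gndh dksed weqjx
Hunk 2: at line 9 remove [gndh] add [iaizf] -> 12 lines: jibop tqyt xgeo hiw ssldk gee idic ovy bclnb iaizf dksed weqjx
Hunk 3: at line 3 remove [ssldk,gee,idic] add [foil,ohds,wyztr] -> 12 lines: jibop tqyt xgeo hiw foil ohds wyztr ovy bclnb iaizf dksed weqjx
Hunk 4: at line 3 remove [hiw,foil] add [albub,rcc,zszmr] -> 13 lines: jibop tqyt xgeo albub rcc zszmr ohds wyztr ovy bclnb iaizf dksed weqjx
Hunk 5: at line 4 remove [zszmr,ohds,wyztr] add [eybv,pjw,klbds] -> 13 lines: jibop tqyt xgeo albub rcc eybv pjw klbds ovy bclnb iaizf dksed weqjx
Final line count: 13

Answer: 13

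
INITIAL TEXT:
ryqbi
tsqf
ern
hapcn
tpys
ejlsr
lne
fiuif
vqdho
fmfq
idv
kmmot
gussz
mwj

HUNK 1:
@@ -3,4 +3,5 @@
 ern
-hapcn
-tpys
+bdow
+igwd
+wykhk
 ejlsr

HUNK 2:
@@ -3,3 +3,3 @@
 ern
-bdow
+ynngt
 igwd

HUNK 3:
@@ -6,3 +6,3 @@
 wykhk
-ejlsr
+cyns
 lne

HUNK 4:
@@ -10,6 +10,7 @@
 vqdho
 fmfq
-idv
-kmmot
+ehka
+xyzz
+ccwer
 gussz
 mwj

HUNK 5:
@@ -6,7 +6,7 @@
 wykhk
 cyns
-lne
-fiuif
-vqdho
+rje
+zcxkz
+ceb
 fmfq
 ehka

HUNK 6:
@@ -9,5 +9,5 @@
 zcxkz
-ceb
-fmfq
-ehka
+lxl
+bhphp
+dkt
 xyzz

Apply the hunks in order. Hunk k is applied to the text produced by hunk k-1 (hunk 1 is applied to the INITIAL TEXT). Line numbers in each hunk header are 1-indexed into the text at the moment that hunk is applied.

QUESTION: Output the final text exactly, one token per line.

Hunk 1: at line 3 remove [hapcn,tpys] add [bdow,igwd,wykhk] -> 15 lines: ryqbi tsqf ern bdow igwd wykhk ejlsr lne fiuif vqdho fmfq idv kmmot gussz mwj
Hunk 2: at line 3 remove [bdow] add [ynngt] -> 15 lines: ryqbi tsqf ern ynngt igwd wykhk ejlsr lne fiuif vqdho fmfq idv kmmot gussz mwj
Hunk 3: at line 6 remove [ejlsr] add [cyns] -> 15 lines: ryqbi tsqf ern ynngt igwd wykhk cyns lne fiuif vqdho fmfq idv kmmot gussz mwj
Hunk 4: at line 10 remove [idv,kmmot] add [ehka,xyzz,ccwer] -> 16 lines: ryqbi tsqf ern ynngt igwd wykhk cyns lne fiuif vqdho fmfq ehka xyzz ccwer gussz mwj
Hunk 5: at line 6 remove [lne,fiuif,vqdho] add [rje,zcxkz,ceb] -> 16 lines: ryqbi tsqf ern ynngt igwd wykhk cyns rje zcxkz ceb fmfq ehka xyzz ccwer gussz mwj
Hunk 6: at line 9 remove [ceb,fmfq,ehka] add [lxl,bhphp,dkt] -> 16 lines: ryqbi tsqf ern ynngt igwd wykhk cyns rje zcxkz lxl bhphp dkt xyzz ccwer gussz mwj

Answer: ryqbi
tsqf
ern
ynngt
igwd
wykhk
cyns
rje
zcxkz
lxl
bhphp
dkt
xyzz
ccwer
gussz
mwj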